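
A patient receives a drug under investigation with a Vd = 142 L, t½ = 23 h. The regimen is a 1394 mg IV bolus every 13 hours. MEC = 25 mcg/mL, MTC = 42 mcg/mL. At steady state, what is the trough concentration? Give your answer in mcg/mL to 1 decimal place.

Over one 13-h interval, 13/23 ≈ 0.56522 half-lives elapse, leaving f ≈ 0.6759 of each dose.
Single-dose peak C₀ = D/Vd = 1394/142 ≈ 9.817 mcg/mL.
Steady-state trough Cmin,ss = C₀·f/(1−f) ≈ 9.817 × 0.6759/0.3241 ≈ 20.473 mcg/mL.
Trough 20.5 mcg/mL vs MEC 25 mcg/mL: subtherapeutic.

20.5 mcg/mL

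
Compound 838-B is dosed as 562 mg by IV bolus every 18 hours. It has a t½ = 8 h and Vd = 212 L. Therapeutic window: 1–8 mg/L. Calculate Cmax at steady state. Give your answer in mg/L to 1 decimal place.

Over one 18-h interval, 18/8 ≈ 2.25 half-lives elapse, leaving f ≈ 0.2102 of each dose.
Accumulation ratio R = 1/(1 − f) ≈ 1/0.7898 ≈ 1.2661.
Single-dose peak C₀ = D/Vd = 562/212 ≈ 2.651 mg/L.
Steady-state peak Cmax,ss = C₀·R ≈ 2.651 × 1.2661 ≈ 3.356 mg/L.
Peak 3.4 mg/L vs MTC 8 mg/L: below toxic threshold.

3.4 mg/L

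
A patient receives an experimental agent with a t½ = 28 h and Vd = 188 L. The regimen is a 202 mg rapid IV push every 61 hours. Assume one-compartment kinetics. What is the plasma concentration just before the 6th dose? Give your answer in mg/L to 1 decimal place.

f = (1/2)^(τ/t½) = (1/2)^(61/28) ≈ 0.2209.
C₀ = D/Vd = 202/188 ≈ 1.074 mg/L.
Before the 6th dose, 5 doses have been given. Superposition: Cmin = C₀·(f + f² + … + f^5).
≈ 1.074 × (0.2209 + 0.0488 + 0.0108 + 0.0024 + 0.0005) ≈ 1.074 × 0.2834 ≈ 0.304 mg/L.

0.3 mg/L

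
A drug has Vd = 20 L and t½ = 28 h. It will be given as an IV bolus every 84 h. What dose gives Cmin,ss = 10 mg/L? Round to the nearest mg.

τ/t½ = 84/28 ≈ 3, so f = (1/2)^(84/28) ≈ 0.125000.
Cmin,ss = (D/Vd)·f/(1−f), so D = Cmin,ss·Vd·(1−f)/f.
D = 10 × 20 × (1−f)/f ≈ 10 × 20 × 7.00000 ≈ 1400.00 mg.

1400 mg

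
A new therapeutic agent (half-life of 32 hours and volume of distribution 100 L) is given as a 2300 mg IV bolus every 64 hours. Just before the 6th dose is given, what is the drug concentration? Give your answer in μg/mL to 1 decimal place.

7.7 μg/mL

f = (1/2)^(τ/t½) = (1/2)^(64/32) ≈ 0.2500.
C₀ = D/Vd = 2300/100 ≈ 23.000 μg/mL.
Before the 6th dose, 5 doses have been given. Superposition: Cmin = C₀·(f + f² + … + f^5).
≈ 23.000 × (0.2500 + 0.0625 + 0.0156 + 0.0039 + 0.0010) ≈ 23.000 × 0.3330 ≈ 7.659 μg/mL.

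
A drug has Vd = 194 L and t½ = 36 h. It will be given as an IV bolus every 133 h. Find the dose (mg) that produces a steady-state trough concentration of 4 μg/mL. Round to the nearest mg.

τ/t½ = 133/36 ≈ 3.6944, so f = (1/2)^(133/36) ≈ 0.077243.
Cmin,ss = (D/Vd)·f/(1−f), so D = Cmin,ss·Vd·(1−f)/f.
D = 4 × 194 × (1−f)/f ≈ 4 × 194 × 11.94616 ≈ 9270.22 mg.

9270 mg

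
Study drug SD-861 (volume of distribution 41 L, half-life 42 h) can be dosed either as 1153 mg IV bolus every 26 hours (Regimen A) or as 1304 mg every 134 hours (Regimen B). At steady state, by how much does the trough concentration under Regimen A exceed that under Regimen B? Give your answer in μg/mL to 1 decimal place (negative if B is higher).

48.6 μg/mL

Regimen A: f = (1/2)^(26/42) ≈ 0.6511; Cmin,ss = (1153/41)·f/(1−f) ≈ 52.480 μg/mL.
Regimen B: f = (1/2)^(134/42) ≈ 0.1095; Cmin,ss = (1304/41)·f/(1−f) ≈ 3.911 μg/mL.
Difference ≈ 52.480 − 3.911 ≈ 48.569 μg/mL.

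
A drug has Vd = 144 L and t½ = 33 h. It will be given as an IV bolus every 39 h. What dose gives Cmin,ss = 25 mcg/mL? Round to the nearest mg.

τ/t½ = 39/33 ≈ 1.1818, so f = (1/2)^(39/33) ≈ 0.440796.
Cmin,ss = (D/Vd)·f/(1−f), so D = Cmin,ss·Vd·(1−f)/f.
D = 25 × 144 × (1−f)/f ≈ 25 × 144 × 1.26862 ≈ 4567.03 mg.

4567 mg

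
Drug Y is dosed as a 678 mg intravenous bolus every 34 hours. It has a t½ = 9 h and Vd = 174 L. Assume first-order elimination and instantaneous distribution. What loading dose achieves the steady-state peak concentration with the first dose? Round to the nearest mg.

f = (1/2)^(34/9) ≈ 0.072908; accumulation ratio R = 1/(1−f) ≈ 1.07864.
Loading dose to hit Cmax,ss on first dose: D_load = D_maint·R ≈ 678 × 1.07864 ≈ 731.32 mg.

731 mg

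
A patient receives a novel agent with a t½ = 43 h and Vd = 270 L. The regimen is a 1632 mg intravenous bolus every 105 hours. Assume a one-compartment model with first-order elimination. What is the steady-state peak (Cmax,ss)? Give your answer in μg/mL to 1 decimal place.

τ/t½ = 105/43 ≈ 2.4419, so fraction remaining f = (1/2)^(105/43) ≈ 0.1840.
At steady state, accumulation factor R = 1/(1 − e^(−kτ)) ≈ 1.2255.
Single-dose peak C₀ = D/Vd = 1632/270 ≈ 6.044 μg/mL.
Cmax,ss = C₀/(1 − f) ≈ 6.044/0.8160 ≈ 7.407 μg/mL.

7.4 μg/mL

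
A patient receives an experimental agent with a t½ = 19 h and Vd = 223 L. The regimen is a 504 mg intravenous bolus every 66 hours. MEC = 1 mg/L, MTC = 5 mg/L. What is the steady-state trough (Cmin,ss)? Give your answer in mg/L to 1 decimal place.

0.2 mg/L

τ/t½ = 66/19 ≈ 3.4737, so fraction remaining f = (1/2)^(66/19) ≈ 0.0900.
Accumulation ratio R = 1/(1 − f) ≈ 1/0.9100 ≈ 1.0989.
Single-dose peak C₀ = D/Vd = 504/223 ≈ 2.260 mg/L.
Steady-state peak Cmax,ss = C₀·R ≈ 2.260 × 1.0989 ≈ 2.484 mg/L.
Steady-state trough Cmin,ss = Cmax,ss·f ≈ 2.484 × 0.0900 ≈ 0.224 mg/L.
Trough 0.2 mg/L vs MEC 1 mg/L: subtherapeutic.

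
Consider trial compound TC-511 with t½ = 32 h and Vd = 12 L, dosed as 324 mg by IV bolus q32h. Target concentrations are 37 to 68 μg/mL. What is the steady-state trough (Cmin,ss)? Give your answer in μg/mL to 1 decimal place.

τ = 32 h = 1 half-life, so f = (1/2)^1 = 0.5.
At steady state, R = 1/(1 − 0.5) = 2/1.
Single-dose peak C₀ = D/Vd = 324/12 = 27 μg/mL.
Steady-state peak Cmax,ss = C₀·R = 27 × 2/1 ≈ 54.000 μg/mL.
Steady-state trough Cmin,ss = Cmax,ss·f ≈ 54.000 × 0.5 ≈ 27.000 μg/mL.
Trough 27.0 μg/mL vs MEC 37 μg/mL: subtherapeutic.

27.0 μg/mL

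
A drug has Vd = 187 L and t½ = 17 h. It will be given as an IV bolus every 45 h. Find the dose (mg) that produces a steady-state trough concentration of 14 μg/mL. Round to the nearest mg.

13781 mg

τ/t½ = 45/17 ≈ 2.6471, so f = (1/2)^(45/17) ≈ 0.159645.
Cmin,ss = (D/Vd)·f/(1−f), so D = Cmin,ss·Vd·(1−f)/f.
D = 14 × 187 × (1−f)/f ≈ 14 × 187 × 5.26390 ≈ 13780.89 mg.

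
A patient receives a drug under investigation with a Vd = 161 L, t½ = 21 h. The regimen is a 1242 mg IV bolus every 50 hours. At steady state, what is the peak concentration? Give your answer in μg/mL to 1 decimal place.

9.5 μg/mL

τ/t½ = 50/21 ≈ 2.381, so fraction remaining f = (1/2)^(50/21) ≈ 0.1920.
At steady state, accumulation factor R = 1/(1 − e^(−kτ)) ≈ 1.2376.
Each bolus raises the concentration by D/Vd = 1242/161 ≈ 7.714 μg/mL.
Cmax,ss = C₀/(1 − f) ≈ 7.714/0.8080 ≈ 9.547 μg/mL.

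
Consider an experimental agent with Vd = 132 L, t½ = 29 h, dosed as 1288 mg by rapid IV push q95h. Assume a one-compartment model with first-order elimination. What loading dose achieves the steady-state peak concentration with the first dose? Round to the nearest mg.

f = (1/2)^(95/29) ≈ 0.103245; accumulation ratio R = 1/(1−f) ≈ 1.11513.
Loading dose to hit Cmax,ss on first dose: D_load = D_maint·R ≈ 1288 × 1.11513 ≈ 1436.29 mg.

1436 mg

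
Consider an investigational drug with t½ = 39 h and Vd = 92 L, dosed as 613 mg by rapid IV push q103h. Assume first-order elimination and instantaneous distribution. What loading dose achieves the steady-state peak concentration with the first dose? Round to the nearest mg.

f = (1/2)^(103/39) ≈ 0.160314; accumulation ratio R = 1/(1−f) ≈ 1.19092.
Loading dose to hit Cmax,ss on first dose: D_load = D_maint·R ≈ 613 × 1.19092 ≈ 730.03 mg.

730 mg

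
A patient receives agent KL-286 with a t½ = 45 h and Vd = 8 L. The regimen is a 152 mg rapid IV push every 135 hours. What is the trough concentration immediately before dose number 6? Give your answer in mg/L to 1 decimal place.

2.7 mg/L

f = (1/2)^(τ/t½) = (1/2)^(135/45) ≈ 0.1250.
C₀ = D/Vd = 152/8 ≈ 19.000 mg/L.
Before the 6th dose, 5 doses have been given. Superposition: Cmin = C₀·(f + f² + … + f^5).
≈ 19.000 × (0.1250 + 0.0156 + 0.0020 + 0.0002 + 0.0000) ≈ 19.000 × 0.1428 ≈ 2.713 mg/L.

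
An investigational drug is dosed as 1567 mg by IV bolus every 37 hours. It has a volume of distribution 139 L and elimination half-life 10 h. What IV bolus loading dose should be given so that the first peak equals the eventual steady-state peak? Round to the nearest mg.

f = (1/2)^(37/10) ≈ 0.076947; accumulation ratio R = 1/(1−f) ≈ 1.08336.
Loading dose to hit Cmax,ss on first dose: D_load = D_maint·R ≈ 1567 × 1.08336 ≈ 1697.63 mg.

1698 mg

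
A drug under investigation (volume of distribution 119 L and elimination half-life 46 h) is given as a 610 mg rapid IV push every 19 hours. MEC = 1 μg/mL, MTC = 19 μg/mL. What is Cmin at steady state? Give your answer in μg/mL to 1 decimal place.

τ/t½ = 19/46 ≈ 0.41304, so fraction remaining f = (1/2)^(19/46) ≈ 0.7510.
At steady state, accumulation factor R = 1/(1 − e^(−kτ)) ≈ 4.0161.
Single-dose peak C₀ = D/Vd = 610/119 ≈ 5.126 μg/mL.
Steady-state peak Cmax,ss = C₀·R ≈ 5.126 × 4.0161 ≈ 20.587 μg/mL.
Steady-state trough Cmin,ss = Cmax,ss·f ≈ 20.587 × 0.7510 ≈ 15.461 μg/mL.
Trough 15.5 μg/mL vs MEC 1 μg/mL: adequate.

15.5 μg/mL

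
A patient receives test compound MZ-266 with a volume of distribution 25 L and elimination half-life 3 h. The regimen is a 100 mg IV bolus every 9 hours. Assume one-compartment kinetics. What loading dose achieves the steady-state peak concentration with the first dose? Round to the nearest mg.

114 mg

f = (1/2)^(9/3) ≈ 0.125000; accumulation ratio R = 1/(1−f) ≈ 1.14286.
Loading dose to hit Cmax,ss on first dose: D_load = D_maint·R ≈ 100 × 1.14286 ≈ 114.29 mg.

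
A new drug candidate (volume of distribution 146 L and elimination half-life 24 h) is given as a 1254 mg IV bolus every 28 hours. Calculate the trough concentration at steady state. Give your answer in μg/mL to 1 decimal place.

τ/t½ = 28/24 ≈ 1.1667, so fraction remaining f = (1/2)^(28/24) ≈ 0.4454.
Single-dose peak C₀ = D/Vd = 1254/146 ≈ 8.589 μg/mL.
Steady-state trough Cmin,ss = C₀·f/(1−f) ≈ 8.589 × 0.4454/0.5546 ≈ 6.898 μg/mL.

6.9 μg/mL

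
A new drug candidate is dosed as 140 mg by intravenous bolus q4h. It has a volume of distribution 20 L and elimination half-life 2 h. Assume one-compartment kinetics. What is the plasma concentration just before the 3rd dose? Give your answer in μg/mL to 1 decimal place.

2.2 μg/mL

f = (1/2)^(τ/t½) = (1/2)^(4/2) ≈ 0.2500.
C₀ = D/Vd = 140/20 ≈ 7.000 μg/mL.
Before the 3rd dose, 2 doses have been given. Superposition: Cmin = C₀·(f + f²).
≈ 7.000 × (0.2500 + 0.0625) ≈ 7.000 × 0.3125 ≈ 2.188 μg/mL.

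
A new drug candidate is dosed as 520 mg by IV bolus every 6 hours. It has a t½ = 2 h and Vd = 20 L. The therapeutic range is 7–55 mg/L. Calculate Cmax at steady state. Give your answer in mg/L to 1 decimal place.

τ = 6 h = 3 half-lives, so f = (1/2)^3 = 0.125.
At steady state, R = 1/(1 − 0.125) = 8/7.
Single-dose peak C₀ = D/Vd = 520/20 = 26 mg/L.
Steady-state peak Cmax,ss = C₀·R = 26 × 8/7 ≈ 29.714 mg/L.
Peak 29.7 mg/L vs MTC 55 mg/L: below toxic threshold.

29.7 mg/L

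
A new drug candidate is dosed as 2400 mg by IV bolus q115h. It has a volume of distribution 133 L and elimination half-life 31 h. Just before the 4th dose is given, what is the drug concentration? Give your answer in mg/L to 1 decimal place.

f = (1/2)^(τ/t½) = (1/2)^(115/31) ≈ 0.0764.
C₀ = D/Vd = 2400/133 ≈ 18.045 mg/L.
Before the 4th dose, 3 doses have been given. Superposition: Cmin = C₀·(f + f² + … + f^3).
≈ 18.045 × (0.0764 + 0.0058 + 0.0004) ≈ 18.045 × 0.0826 ≈ 1.491 mg/L.

1.5 mg/L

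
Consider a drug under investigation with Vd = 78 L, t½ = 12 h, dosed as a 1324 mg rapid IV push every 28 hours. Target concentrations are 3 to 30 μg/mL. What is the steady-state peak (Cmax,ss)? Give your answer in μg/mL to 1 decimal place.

τ/t½ = 28/12 ≈ 2.3333, so fraction remaining f = (1/2)^(28/12) ≈ 0.1984.
At steady state, accumulation factor R = 1/(1 − e^(−kτ)) ≈ 1.2475.
Single-dose peak C₀ = D/Vd = 1324/78 ≈ 16.974 μg/mL.
Cmax,ss = C₀/(1 − f) ≈ 16.974/0.8016 ≈ 21.175 μg/mL.
Peak 21.2 μg/mL vs MTC 30 μg/mL: below toxic threshold.

21.2 μg/mL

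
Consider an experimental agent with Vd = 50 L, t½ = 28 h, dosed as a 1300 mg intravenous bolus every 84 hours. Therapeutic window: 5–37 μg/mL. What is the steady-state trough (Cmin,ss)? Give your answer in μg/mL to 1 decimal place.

3.7 μg/mL

The dosing interval is 3 half-lives, so f = 2^(−3) = 0.125.
Accumulation ratio R = 1/(1 − f) = 1/0.875 = 8/7.
Single-dose peak C₀ = D/Vd = 1300/50 = 26 μg/mL.
Steady-state peak Cmax,ss = C₀·R = 26 × 8/7 ≈ 29.714 μg/mL.
Steady-state trough Cmin,ss = Cmax,ss·f ≈ 29.714 × 0.125 ≈ 3.714 μg/mL.
Trough 3.7 μg/mL vs MEC 5 μg/mL: subtherapeutic.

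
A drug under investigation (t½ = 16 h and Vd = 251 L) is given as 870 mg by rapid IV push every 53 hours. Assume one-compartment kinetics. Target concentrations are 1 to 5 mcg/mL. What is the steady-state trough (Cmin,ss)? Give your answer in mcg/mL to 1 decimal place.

0.4 mcg/mL

τ/t½ = 53/16 ≈ 3.3125, so fraction remaining f = (1/2)^(53/16) ≈ 0.1007.
Single-dose peak C₀ = D/Vd = 870/251 ≈ 3.466 mcg/mL.
Steady-state trough Cmin,ss = C₀·f/(1−f) ≈ 3.466 × 0.1007/0.8993 ≈ 0.388 mcg/mL.
Trough 0.4 mcg/mL vs MEC 1 mcg/mL: subtherapeutic.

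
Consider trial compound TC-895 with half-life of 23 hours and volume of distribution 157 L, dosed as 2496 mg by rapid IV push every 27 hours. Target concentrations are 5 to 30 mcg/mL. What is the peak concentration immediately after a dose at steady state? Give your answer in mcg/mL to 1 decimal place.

τ/t½ = 27/23 ≈ 1.1739, so fraction remaining f = (1/2)^(27/23) ≈ 0.4432.
Accumulation ratio R = 1/(1 − f) ≈ 1/0.5568 ≈ 1.7960.
Single-dose peak C₀ = D/Vd = 2496/157 ≈ 15.898 mcg/mL.
Cmax,ss = C₀/(1 − f) ≈ 15.898/0.5568 ≈ 28.552 mcg/mL.
Peak 28.6 mcg/mL vs MTC 30 mcg/mL: below toxic threshold.

28.6 mcg/mL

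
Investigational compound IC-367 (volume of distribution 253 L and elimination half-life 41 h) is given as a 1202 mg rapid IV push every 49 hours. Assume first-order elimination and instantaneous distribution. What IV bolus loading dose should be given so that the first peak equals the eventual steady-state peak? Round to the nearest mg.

2134 mg

f = (1/2)^(49/41) ≈ 0.436750; accumulation ratio R = 1/(1−f) ≈ 1.77541.
Loading dose to hit Cmax,ss on first dose: D_load = D_maint·R ≈ 1202 × 1.77541 ≈ 2134.04 mg.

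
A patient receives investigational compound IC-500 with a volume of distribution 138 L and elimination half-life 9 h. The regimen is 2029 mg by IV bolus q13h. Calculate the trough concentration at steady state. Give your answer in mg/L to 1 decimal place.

8.5 mg/L

Over one 13-h interval, 13/9 ≈ 1.4444 half-lives elapse, leaving f ≈ 0.3674 of each dose.
Single-dose peak C₀ = D/Vd = 2029/138 ≈ 14.703 mg/L.
Steady-state trough Cmin,ss = C₀·f/(1−f) ≈ 14.703 × 0.3674/0.6326 ≈ 8.539 mg/L.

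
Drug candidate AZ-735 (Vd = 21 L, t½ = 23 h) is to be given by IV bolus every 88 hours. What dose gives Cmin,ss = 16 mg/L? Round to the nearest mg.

τ/t½ = 88/23 ≈ 3.8261, so f = (1/2)^(88/23) ≈ 0.070507.
Cmin,ss = (D/Vd)·f/(1−f), so D = Cmin,ss·Vd·(1−f)/f.
D = 16 × 21 × (1−f)/f ≈ 16 × 21 × 13.18299 ≈ 4429.48 mg.

4429 mg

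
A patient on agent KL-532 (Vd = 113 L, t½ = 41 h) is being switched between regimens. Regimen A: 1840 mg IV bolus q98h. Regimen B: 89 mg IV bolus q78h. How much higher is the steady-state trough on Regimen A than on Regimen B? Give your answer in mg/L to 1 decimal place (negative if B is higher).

3.6 mg/L

Regimen A: f = (1/2)^(98/41) ≈ 0.1908; Cmin,ss = (1840/113)·f/(1−f) ≈ 3.839 mg/L.
Regimen B: f = (1/2)^(78/41) ≈ 0.2675; Cmin,ss = (89/113)·f/(1−f) ≈ 0.288 mg/L.
Difference ≈ 3.839 − 0.288 ≈ 3.551 mg/L.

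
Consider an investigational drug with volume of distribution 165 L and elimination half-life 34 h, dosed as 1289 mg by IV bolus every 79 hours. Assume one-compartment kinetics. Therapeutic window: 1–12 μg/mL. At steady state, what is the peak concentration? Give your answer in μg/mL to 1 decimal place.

Over one 79-h interval, 79/34 ≈ 2.3235 half-lives elapse, leaving f ≈ 0.1998 of each dose.
At steady state, accumulation factor R = 1/(1 − e^(−kτ)) ≈ 1.2497.
Single-dose peak C₀ = D/Vd = 1289/165 ≈ 7.812 μg/mL.
Cmax,ss = C₀/(1 − f) ≈ 7.812/0.8002 ≈ 9.763 μg/mL.
Peak 9.8 μg/mL vs MTC 12 μg/mL: below toxic threshold.

9.8 μg/mL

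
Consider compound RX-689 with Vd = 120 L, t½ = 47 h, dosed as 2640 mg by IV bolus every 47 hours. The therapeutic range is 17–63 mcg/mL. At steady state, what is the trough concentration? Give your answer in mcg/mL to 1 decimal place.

22.0 mcg/mL

τ = 47 h = 1 half-life, so f = (1/2)^1 = 0.5.
At steady state, R = 1/(1 − 0.5) = 2/1.
Single-dose peak C₀ = D/Vd = 2640/120 = 22 mcg/mL.
Steady-state peak Cmax,ss = C₀·R = 22 × 2/1 ≈ 44.000 mcg/mL.
Steady-state trough Cmin,ss = Cmax,ss·f ≈ 44.000 × 0.5 ≈ 22.000 mcg/mL.
Trough 22.0 mcg/mL vs MEC 17 mcg/mL: adequate.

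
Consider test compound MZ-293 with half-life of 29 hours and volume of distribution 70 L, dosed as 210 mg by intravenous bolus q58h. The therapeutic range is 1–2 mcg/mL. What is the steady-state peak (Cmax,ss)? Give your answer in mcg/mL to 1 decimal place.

4.0 mcg/mL

τ = 58 h = 2 half-lives, so f = (1/2)^2 = 0.25.
Accumulation ratio R = 1/(1 − f) = 1/0.75 = 4/3.
Single-dose peak C₀ = D/Vd = 210/70 = 3 mcg/mL.
Steady-state peak Cmax,ss = C₀·R = 3 × 4/3 ≈ 4.000 mcg/mL.
Peak 4.0 mcg/mL vs MTC 2 mcg/mL: exceeds toxic threshold.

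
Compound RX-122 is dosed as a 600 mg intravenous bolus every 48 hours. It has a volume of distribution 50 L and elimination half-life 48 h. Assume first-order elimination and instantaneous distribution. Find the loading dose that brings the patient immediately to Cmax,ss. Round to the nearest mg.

f = (1/2)^(48/48) ≈ 0.500000; accumulation ratio R = 1/(1−f) ≈ 2.00000.
Loading dose to hit Cmax,ss on first dose: D_load = D_maint·R ≈ 600 × 2.00000 ≈ 1200.00 mg.

1200 mg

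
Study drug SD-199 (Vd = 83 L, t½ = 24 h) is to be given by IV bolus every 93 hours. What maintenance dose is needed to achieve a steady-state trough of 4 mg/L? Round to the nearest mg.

τ/t½ = 93/24 ≈ 3.875, so f = (1/2)^(93/24) ≈ 0.068157.
Cmin,ss = (D/Vd)·f/(1−f), so D = Cmin,ss·Vd·(1−f)/f.
D = 4 × 83 × (1−f)/f ≈ 4 × 83 × 13.67201 ≈ 4539.11 mg.

4539 mg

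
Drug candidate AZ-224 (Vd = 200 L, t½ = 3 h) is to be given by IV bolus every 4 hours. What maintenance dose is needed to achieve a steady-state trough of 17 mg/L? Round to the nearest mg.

τ/t½ = 4/3 ≈ 1.3333, so f = (1/2)^(4/3) ≈ 0.396850.
Cmin,ss = (D/Vd)·f/(1−f), so D = Cmin,ss·Vd·(1−f)/f.
D = 17 × 200 × (1−f)/f ≈ 17 × 200 × 1.51984 ≈ 5167.46 mg.

5167 mg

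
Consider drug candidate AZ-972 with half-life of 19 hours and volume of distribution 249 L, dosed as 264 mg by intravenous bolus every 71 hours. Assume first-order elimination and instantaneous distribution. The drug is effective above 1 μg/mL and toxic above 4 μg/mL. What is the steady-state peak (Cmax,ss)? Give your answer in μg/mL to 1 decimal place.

1.1 μg/mL

k = ln2/t½ = ln2/19 ≈ 0.036481 h⁻¹; fraction remaining f = e^(−kτ) = e^(−0.036481×71) ≈ 0.0750.
Accumulation ratio R = 1/(1 − f) ≈ 1/0.9250 ≈ 1.0811.
Single-dose peak C₀ = D/Vd = 264/249 ≈ 1.060 μg/mL.
Cmax,ss = C₀/(1 − f) ≈ 1.060/0.9250 ≈ 1.146 μg/mL.
Peak 1.1 μg/mL vs MTC 4 μg/mL: below toxic threshold.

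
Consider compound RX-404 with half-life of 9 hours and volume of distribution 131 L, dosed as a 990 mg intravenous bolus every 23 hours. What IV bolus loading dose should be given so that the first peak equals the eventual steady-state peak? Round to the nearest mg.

f = (1/2)^(23/9) ≈ 0.170099; accumulation ratio R = 1/(1−f) ≈ 1.20496.
Loading dose to hit Cmax,ss on first dose: D_load = D_maint·R ≈ 990 × 1.20496 ≈ 1192.91 mg.

1193 mg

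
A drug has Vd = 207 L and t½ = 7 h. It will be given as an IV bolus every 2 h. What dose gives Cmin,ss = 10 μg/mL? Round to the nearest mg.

τ/t½ = 2/7 ≈ 0.28571, so f = (1/2)^(2/7) ≈ 0.820335.
Cmin,ss = (D/Vd)·f/(1−f), so D = Cmin,ss·Vd·(1−f)/f.
D = 10 × 207 × (1−f)/f ≈ 10 × 207 × 0.21901 ≈ 453.35 mg.

453 mg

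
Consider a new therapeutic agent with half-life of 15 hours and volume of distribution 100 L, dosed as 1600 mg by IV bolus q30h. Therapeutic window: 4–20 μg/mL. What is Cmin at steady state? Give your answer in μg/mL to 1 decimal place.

The dosing interval is 2 half-lives, so f = 2^(−2) = 0.25.
At steady state, R = 1/(1 − 0.25) = 4/3.
Single-dose peak C₀ = D/Vd = 1600/100 = 16 μg/mL.
Steady-state peak Cmax,ss = C₀·R = 16 × 4/3 ≈ 21.333 μg/mL.
Steady-state trough Cmin,ss = Cmax,ss·f ≈ 21.333 × 0.25 ≈ 5.333 μg/mL.
Trough 5.3 μg/mL vs MEC 4 μg/mL: adequate.

5.3 μg/mL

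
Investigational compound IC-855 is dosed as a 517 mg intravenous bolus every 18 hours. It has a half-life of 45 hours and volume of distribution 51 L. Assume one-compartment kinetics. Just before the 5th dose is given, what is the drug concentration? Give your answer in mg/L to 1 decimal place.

f = (1/2)^(τ/t½) = (1/2)^(18/45) ≈ 0.7579.
C₀ = D/Vd = 517/51 ≈ 10.137 mg/L.
Before the 5th dose, 4 doses have been given. Superposition: Cmin = C₀·(f + f² + … + f^4).
≈ 10.137 × (0.7579 + 0.5744 + 0.4353 + 0.3299) ≈ 10.137 × 2.0975 ≈ 21.262 mg/L.

21.3 mg/L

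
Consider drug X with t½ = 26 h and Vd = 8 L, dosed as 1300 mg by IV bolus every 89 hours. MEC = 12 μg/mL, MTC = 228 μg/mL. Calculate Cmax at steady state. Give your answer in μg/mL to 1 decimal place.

179.2 μg/mL

k = ln2/t½ = ln2/26 ≈ 0.026660 h⁻¹; fraction remaining f = e^(−kτ) = e^(−0.026660×89) ≈ 0.0932.
At steady state, accumulation factor R = 1/(1 − e^(−kτ)) ≈ 1.1028.
Single-dose peak C₀ = D/Vd = 1300/8 ≈ 162.500 μg/mL.
Steady-state peak Cmax,ss = C₀·R ≈ 162.500 × 1.1028 ≈ 179.205 μg/mL.
Peak 179.2 μg/mL vs MTC 228 μg/mL: below toxic threshold.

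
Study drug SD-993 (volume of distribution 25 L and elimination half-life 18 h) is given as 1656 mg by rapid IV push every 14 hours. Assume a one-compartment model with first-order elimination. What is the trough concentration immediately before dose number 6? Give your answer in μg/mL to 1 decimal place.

f = (1/2)^(τ/t½) = (1/2)^(14/18) ≈ 0.5833.
C₀ = D/Vd = 1656/25 ≈ 66.240 μg/mL.
Before the 6th dose, 5 doses have been given. Superposition: Cmin = C₀·(f + f² + … + f^5).
≈ 66.240 × (0.5833 + 0.3402 + 0.1985 + 0.1158 + 0.0675) ≈ 66.240 × 1.3053 ≈ 86.463 μg/mL.

86.5 μg/mL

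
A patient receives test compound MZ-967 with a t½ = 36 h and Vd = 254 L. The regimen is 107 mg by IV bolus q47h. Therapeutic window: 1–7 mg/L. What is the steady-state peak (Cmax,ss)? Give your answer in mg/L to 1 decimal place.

τ/t½ = 47/36 ≈ 1.3056, so fraction remaining f = (1/2)^(47/36) ≈ 0.4046.
At steady state, accumulation factor R = 1/(1 − e^(−kτ)) ≈ 1.6795.
Single-dose peak C₀ = D/Vd = 107/254 ≈ 0.421 mg/L.
Steady-state peak Cmax,ss = C₀·R ≈ 0.421 × 1.6795 ≈ 0.707 mg/L.
Peak 0.7 mg/L vs MTC 7 mg/L: below toxic threshold.

0.7 mg/L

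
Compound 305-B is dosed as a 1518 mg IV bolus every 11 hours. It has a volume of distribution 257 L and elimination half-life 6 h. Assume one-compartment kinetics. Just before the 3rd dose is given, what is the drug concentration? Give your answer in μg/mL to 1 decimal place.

2.1 μg/mL

f = (1/2)^(τ/t½) = (1/2)^(11/6) ≈ 0.2806.
C₀ = D/Vd = 1518/257 ≈ 5.907 μg/mL.
Before the 3rd dose, 2 doses have been given. Superposition: Cmin = C₀·(f + f²).
≈ 5.907 × (0.2806 + 0.0787) ≈ 5.907 × 0.3593 ≈ 2.122 μg/mL.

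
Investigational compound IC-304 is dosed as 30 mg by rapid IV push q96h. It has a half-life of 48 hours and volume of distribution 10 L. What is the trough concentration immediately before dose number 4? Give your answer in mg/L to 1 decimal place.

1.0 mg/L

f = (1/2)^(τ/t½) = (1/2)^(96/48) ≈ 0.2500.
C₀ = D/Vd = 30/10 ≈ 3.000 mg/L.
Before the 4th dose, 3 doses have been given. Superposition: Cmin = C₀·(f + f² + … + f^3).
≈ 3.000 × (0.2500 + 0.0625 + 0.0156) ≈ 3.000 × 0.3281 ≈ 0.984 mg/L.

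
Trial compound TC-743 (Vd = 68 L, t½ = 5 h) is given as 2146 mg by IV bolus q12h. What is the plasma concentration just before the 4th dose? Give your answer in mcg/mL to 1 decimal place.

f = (1/2)^(τ/t½) = (1/2)^(12/5) ≈ 0.1895.
C₀ = D/Vd = 2146/68 ≈ 31.559 mcg/mL.
Before the 4th dose, 3 doses have been given. Superposition: Cmin = C₀·(f + f² + … + f^3).
≈ 31.559 × (0.1895 + 0.0359 + 0.0068) ≈ 31.559 × 0.2322 ≈ 7.328 mcg/mL.

7.3 mcg/mL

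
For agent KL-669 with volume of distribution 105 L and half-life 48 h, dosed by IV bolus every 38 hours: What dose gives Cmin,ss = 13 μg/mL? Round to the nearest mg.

998 mg

τ/t½ = 38/48 ≈ 0.79167, so f = (1/2)^(38/48) ≈ 0.577676.
Cmin,ss = (D/Vd)·f/(1−f), so D = Cmin,ss·Vd·(1−f)/f.
D = 13 × 105 × (1−f)/f ≈ 13 × 105 × 0.73107 ≈ 997.91 mg.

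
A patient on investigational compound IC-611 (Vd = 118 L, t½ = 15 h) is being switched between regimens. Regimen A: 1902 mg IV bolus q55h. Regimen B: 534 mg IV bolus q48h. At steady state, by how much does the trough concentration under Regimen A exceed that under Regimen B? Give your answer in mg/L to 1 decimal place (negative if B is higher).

Regimen A: f = (1/2)^(55/15) ≈ 0.0787; Cmin,ss = (1902/118)·f/(1−f) ≈ 1.377 mg/L.
Regimen B: f = (1/2)^(48/15) ≈ 0.1088; Cmin,ss = (534/118)·f/(1−f) ≈ 0.552 mg/L.
Difference ≈ 1.377 − 0.552 ≈ 0.825 mg/L.

0.8 mg/L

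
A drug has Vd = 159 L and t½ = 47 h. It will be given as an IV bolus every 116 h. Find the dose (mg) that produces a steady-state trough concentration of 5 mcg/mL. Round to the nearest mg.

3604 mg

τ/t½ = 116/47 ≈ 2.4681, so f = (1/2)^(116/47) ≈ 0.180731.
Cmin,ss = (D/Vd)·f/(1−f), so D = Cmin,ss·Vd·(1−f)/f.
D = 5 × 159 × (1−f)/f ≈ 5 × 159 × 4.53309 ≈ 3603.81 mg.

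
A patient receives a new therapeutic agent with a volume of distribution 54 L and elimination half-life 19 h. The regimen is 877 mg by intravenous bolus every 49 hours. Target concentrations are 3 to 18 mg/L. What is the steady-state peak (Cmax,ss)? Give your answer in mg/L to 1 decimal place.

τ/t½ = 49/19 ≈ 2.5789, so fraction remaining f = (1/2)^(49/19) ≈ 0.1674.
Accumulation ratio R = 1/(1 − f) ≈ 1/0.8326 ≈ 1.2011.
Single-dose peak C₀ = D/Vd = 877/54 ≈ 16.241 mg/L.
Cmax,ss = C₀/(1 − f) ≈ 16.241/0.8326 ≈ 19.506 mg/L.
Peak 19.5 mg/L vs MTC 18 mg/L: exceeds toxic threshold.

19.5 mg/L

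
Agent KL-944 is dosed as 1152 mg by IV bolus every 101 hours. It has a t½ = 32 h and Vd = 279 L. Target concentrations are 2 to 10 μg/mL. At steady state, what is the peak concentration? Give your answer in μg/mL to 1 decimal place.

4.7 μg/mL

k = ln2/t½ = ln2/32 ≈ 0.021661 h⁻¹; fraction remaining f = e^(−kτ) = e^(−0.021661×101) ≈ 0.1122.
At steady state, accumulation factor R = 1/(1 − e^(−kτ)) ≈ 1.1264.
Single-dose peak C₀ = D/Vd = 1152/279 ≈ 4.129 μg/mL.
Cmax,ss = C₀/(1 − f) ≈ 4.129/0.8878 ≈ 4.651 μg/mL.
Peak 4.7 μg/mL vs MTC 10 μg/mL: below toxic threshold.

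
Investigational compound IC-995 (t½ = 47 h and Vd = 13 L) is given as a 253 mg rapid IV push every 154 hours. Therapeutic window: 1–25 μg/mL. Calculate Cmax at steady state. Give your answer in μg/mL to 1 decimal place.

21.7 μg/mL

τ/t½ = 154/47 ≈ 3.2766, so fraction remaining f = (1/2)^(154/47) ≈ 0.1032.
At steady state, accumulation factor R = 1/(1 − e^(−kτ)) ≈ 1.1151.
Single-dose peak C₀ = D/Vd = 253/13 ≈ 19.462 μg/mL.
Steady-state peak Cmax,ss = C₀·R ≈ 19.462 × 1.1151 ≈ 21.702 μg/mL.
Peak 21.7 μg/mL vs MTC 25 μg/mL: below toxic threshold.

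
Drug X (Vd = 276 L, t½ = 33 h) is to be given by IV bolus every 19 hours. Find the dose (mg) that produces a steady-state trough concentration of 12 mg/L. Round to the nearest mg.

τ/t½ = 19/33 ≈ 0.57576, so f = (1/2)^(19/33) ≈ 0.670934.
Cmin,ss = (D/Vd)·f/(1−f), so D = Cmin,ss·Vd·(1−f)/f.
D = 12 × 276 × (1−f)/f ≈ 12 × 276 × 0.49046 ≈ 1624.40 mg.

1624 mg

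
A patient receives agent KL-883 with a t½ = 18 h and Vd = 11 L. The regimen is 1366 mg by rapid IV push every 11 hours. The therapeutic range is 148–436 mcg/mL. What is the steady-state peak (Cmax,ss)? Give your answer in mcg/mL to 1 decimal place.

359.6 mcg/mL

τ/t½ = 11/18 ≈ 0.61111, so fraction remaining f = (1/2)^(11/18) ≈ 0.6547.
Accumulation ratio R = 1/(1 − f) ≈ 1/0.3453 ≈ 2.8960.
Each bolus raises the concentration by D/Vd = 1366/11 ≈ 124.182 mcg/mL.
Steady-state peak Cmax,ss = C₀·R ≈ 124.182 × 2.8960 ≈ 359.631 mcg/mL.
Peak 359.6 mcg/mL vs MTC 436 mcg/mL: below toxic threshold.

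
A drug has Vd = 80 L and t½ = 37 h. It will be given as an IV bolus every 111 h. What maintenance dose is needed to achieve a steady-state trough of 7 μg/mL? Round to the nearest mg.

3920 mg

τ/t½ = 111/37 ≈ 3, so f = (1/2)^(111/37) ≈ 0.125000.
Cmin,ss = (D/Vd)·f/(1−f), so D = Cmin,ss·Vd·(1−f)/f.
D = 7 × 80 × (1−f)/f ≈ 7 × 80 × 7.00000 ≈ 3920.00 mg.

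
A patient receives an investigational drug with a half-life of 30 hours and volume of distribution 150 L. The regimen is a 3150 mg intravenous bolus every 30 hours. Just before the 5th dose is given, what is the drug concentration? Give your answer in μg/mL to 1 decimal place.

f = (1/2)^(τ/t½) = (1/2)^(30/30) ≈ 0.5000.
C₀ = D/Vd = 3150/150 ≈ 21.000 μg/mL.
Before the 5th dose, 4 doses have been given. Superposition: Cmin = C₀·(f + f² + … + f^4).
≈ 21.000 × (0.5000 + 0.2500 + 0.1250 + 0.0625) ≈ 21.000 × 0.9375 ≈ 19.688 μg/mL.

19.7 μg/mL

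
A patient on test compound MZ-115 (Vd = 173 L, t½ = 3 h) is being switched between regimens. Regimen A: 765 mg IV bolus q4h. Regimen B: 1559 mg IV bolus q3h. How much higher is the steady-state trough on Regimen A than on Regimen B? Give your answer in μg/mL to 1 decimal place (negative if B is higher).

-6.1 μg/mL

Regimen A: f = (1/2)^(4/3) ≈ 0.3969; Cmin,ss = (765/173)·f/(1−f) ≈ 2.910 μg/mL.
Regimen B: f = (1/2)^(3/3) ≈ 0.5000; Cmin,ss = (1559/173)·f/(1−f) ≈ 9.012 μg/mL.
Difference ≈ 2.910 − 9.012 ≈ -6.102 μg/mL.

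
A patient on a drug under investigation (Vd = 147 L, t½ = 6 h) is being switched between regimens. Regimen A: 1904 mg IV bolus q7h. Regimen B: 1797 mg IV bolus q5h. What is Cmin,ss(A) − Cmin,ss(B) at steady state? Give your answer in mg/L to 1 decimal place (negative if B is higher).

Regimen A: f = (1/2)^(7/6) ≈ 0.4454; Cmin,ss = (1904/147)·f/(1−f) ≈ 10.402 mg/L.
Regimen B: f = (1/2)^(5/6) ≈ 0.5612; Cmin,ss = (1797/147)·f/(1−f) ≈ 15.634 mg/L.
Difference ≈ 10.402 − 15.634 ≈ -5.232 mg/L.

-5.2 mg/L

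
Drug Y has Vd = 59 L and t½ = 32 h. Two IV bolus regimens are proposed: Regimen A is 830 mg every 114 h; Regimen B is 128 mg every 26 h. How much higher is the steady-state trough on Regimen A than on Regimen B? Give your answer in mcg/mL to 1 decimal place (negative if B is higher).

Regimen A: f = (1/2)^(114/32) ≈ 0.0846; Cmin,ss = (830/59)·f/(1−f) ≈ 1.300 mcg/mL.
Regimen B: f = (1/2)^(26/32) ≈ 0.5694; Cmin,ss = (128/59)·f/(1−f) ≈ 2.869 mcg/mL.
Difference ≈ 1.300 − 2.869 ≈ -1.569 mcg/mL.

-1.6 mcg/mL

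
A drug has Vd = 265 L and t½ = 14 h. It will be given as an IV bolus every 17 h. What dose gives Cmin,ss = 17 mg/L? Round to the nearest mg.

5948 mg

τ/t½ = 17/14 ≈ 1.2143, so f = (1/2)^(17/14) ≈ 0.430986.
Cmin,ss = (D/Vd)·f/(1−f), so D = Cmin,ss·Vd·(1−f)/f.
D = 17 × 265 × (1−f)/f ≈ 17 × 265 × 1.32026 ≈ 5947.77 mg.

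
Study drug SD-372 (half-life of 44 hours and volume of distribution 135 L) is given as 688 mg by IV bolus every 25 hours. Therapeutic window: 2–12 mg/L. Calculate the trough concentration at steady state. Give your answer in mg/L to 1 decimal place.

k = ln2/t½ = ln2/44 ≈ 0.015753 h⁻¹; fraction remaining f = e^(−kτ) = e^(−0.015753×25) ≈ 0.6745.
Each bolus raises the concentration by D/Vd = 688/135 ≈ 5.096 mg/L.
Steady-state trough Cmin,ss = C₀·f/(1−f) ≈ 5.096 × 0.6745/0.3255 ≈ 10.560 mg/L.
Trough 10.6 mg/L vs MEC 2 mg/L: adequate.

10.6 mg/L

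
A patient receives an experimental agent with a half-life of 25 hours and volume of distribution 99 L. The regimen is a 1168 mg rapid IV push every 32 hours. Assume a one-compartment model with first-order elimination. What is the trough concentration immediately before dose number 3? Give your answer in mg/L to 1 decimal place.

f = (1/2)^(τ/t½) = (1/2)^(32/25) ≈ 0.4118.
C₀ = D/Vd = 1168/99 ≈ 11.798 mg/L.
Before the 3rd dose, 2 doses have been given. Superposition: Cmin = C₀·(f + f²).
≈ 11.798 × (0.4118 + 0.1696) ≈ 11.798 × 0.5814 ≈ 6.859 mg/L.

6.9 mg/L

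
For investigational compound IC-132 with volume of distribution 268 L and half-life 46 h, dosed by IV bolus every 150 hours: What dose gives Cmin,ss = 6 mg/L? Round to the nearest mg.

τ/t½ = 150/46 ≈ 3.2609, so f = (1/2)^(150/46) ≈ 0.104323.
Cmin,ss = (D/Vd)·f/(1−f), so D = Cmin,ss·Vd·(1−f)/f.
D = 6 × 268 × (1−f)/f ≈ 6 × 268 × 8.58561 ≈ 13805.66 mg.

13806 mg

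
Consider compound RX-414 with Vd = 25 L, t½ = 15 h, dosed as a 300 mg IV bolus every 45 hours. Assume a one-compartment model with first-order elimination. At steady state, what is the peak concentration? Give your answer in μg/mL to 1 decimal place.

τ = 45 h = 3 half-lives, so f = (1/2)^3 = 0.125.
Accumulation ratio R = 1/(1 − f) = 1/0.875 = 8/7.
Single-dose peak C₀ = D/Vd = 300/25 = 12 μg/mL.
Steady-state peak Cmax,ss = C₀·R = 12 × 8/7 ≈ 13.714 μg/mL.

13.7 μg/mL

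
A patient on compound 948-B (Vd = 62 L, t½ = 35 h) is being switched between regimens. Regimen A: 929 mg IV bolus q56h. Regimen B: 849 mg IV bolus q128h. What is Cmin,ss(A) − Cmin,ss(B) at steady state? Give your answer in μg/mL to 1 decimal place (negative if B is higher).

6.2 μg/mL

Regimen A: f = (1/2)^(56/35) ≈ 0.3299; Cmin,ss = (929/62)·f/(1−f) ≈ 7.377 μg/mL.
Regimen B: f = (1/2)^(128/35) ≈ 0.0793; Cmin,ss = (849/62)·f/(1−f) ≈ 1.179 μg/mL.
Difference ≈ 7.377 − 1.179 ≈ 6.198 μg/mL.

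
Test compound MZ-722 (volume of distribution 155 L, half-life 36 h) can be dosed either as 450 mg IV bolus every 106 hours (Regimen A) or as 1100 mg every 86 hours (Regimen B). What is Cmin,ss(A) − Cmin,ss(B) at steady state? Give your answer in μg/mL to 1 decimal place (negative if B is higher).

Regimen A: f = (1/2)^(106/36) ≈ 0.1299; Cmin,ss = (450/155)·f/(1−f) ≈ 0.433 μg/mL.
Regimen B: f = (1/2)^(86/36) ≈ 0.1909; Cmin,ss = (1100/155)·f/(1−f) ≈ 1.674 μg/mL.
Difference ≈ 0.433 − 1.674 ≈ -1.241 μg/mL.

-1.2 μg/mL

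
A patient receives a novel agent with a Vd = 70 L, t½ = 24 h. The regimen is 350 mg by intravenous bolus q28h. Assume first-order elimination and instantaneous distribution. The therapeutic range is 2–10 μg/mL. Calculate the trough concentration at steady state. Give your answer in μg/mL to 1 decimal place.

τ/t½ = 28/24 ≈ 1.1667, so fraction remaining f = (1/2)^(28/24) ≈ 0.4454.
At steady state, accumulation factor R = 1/(1 − e^(−kτ)) ≈ 1.8031.
Each bolus raises the concentration by D/Vd = 350/70 ≈ 5.000 μg/mL.
Cmax,ss = C₀/(1 − f) ≈ 5.000/0.5546 ≈ 9.016 μg/mL.
Steady-state trough Cmin,ss = Cmax,ss·f ≈ 9.016 × 0.4454 ≈ 4.016 μg/mL.
Trough 4.0 μg/mL vs MEC 2 μg/mL: adequate.

4.0 μg/mL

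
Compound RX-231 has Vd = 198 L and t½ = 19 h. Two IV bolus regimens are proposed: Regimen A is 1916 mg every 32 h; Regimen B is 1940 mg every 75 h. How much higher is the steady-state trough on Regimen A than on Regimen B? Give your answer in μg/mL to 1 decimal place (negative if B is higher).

3.7 μg/mL

Regimen A: f = (1/2)^(32/19) ≈ 0.3112; Cmin,ss = (1916/198)·f/(1−f) ≈ 4.372 μg/mL.
Regimen B: f = (1/2)^(75/19) ≈ 0.0648; Cmin,ss = (1940/198)·f/(1−f) ≈ 0.679 μg/mL.
Difference ≈ 4.372 − 0.679 ≈ 3.693 μg/mL.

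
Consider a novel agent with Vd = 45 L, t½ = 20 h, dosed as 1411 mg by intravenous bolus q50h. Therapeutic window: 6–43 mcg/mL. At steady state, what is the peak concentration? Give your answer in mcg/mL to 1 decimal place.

Over one 50-h interval, 50/20 ≈ 2.5 half-lives elapse, leaving f ≈ 0.1768 of each dose.
At steady state, accumulation factor R = 1/(1 − e^(−kτ)) ≈ 1.2148.
Single-dose peak C₀ = D/Vd = 1411/45 ≈ 31.356 mcg/mL.
Steady-state peak Cmax,ss = C₀·R ≈ 31.356 × 1.2148 ≈ 38.091 mcg/mL.
Peak 38.1 mcg/mL vs MTC 43 mcg/mL: below toxic threshold.

38.1 mcg/mL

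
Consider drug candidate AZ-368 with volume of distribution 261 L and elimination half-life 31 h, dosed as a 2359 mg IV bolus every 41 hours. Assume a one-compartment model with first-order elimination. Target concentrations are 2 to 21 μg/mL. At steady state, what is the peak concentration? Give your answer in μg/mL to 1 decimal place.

15.1 μg/mL

Over one 41-h interval, 41/31 ≈ 1.3226 half-lives elapse, leaving f ≈ 0.3998 of each dose.
At steady state, accumulation factor R = 1/(1 − e^(−kτ)) ≈ 1.6661.
Single-dose peak C₀ = D/Vd = 2359/261 ≈ 9.038 μg/mL.
Cmax,ss = C₀/(1 − f) ≈ 9.038/0.6002 ≈ 15.058 μg/mL.
Peak 15.1 μg/mL vs MTC 21 μg/mL: below toxic threshold.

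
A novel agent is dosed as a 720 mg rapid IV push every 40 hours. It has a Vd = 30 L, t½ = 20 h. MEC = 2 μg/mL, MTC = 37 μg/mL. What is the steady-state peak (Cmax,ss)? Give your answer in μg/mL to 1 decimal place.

τ = 40 h = 2 half-lives, so f = (1/2)^2 = 0.25.
Accumulation ratio R = 1/(1 − f) = 1/0.75 = 4/3.
Single-dose peak C₀ = D/Vd = 720/30 = 24 μg/mL.
Steady-state peak Cmax,ss = C₀·R = 24 × 4/3 ≈ 32.000 μg/mL.
Peak 32.0 μg/mL vs MTC 37 μg/mL: below toxic threshold.

32.0 μg/mL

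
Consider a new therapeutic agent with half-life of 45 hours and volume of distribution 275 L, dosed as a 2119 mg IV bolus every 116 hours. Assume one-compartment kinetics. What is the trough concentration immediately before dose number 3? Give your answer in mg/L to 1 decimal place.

1.5 mg/L

f = (1/2)^(τ/t½) = (1/2)^(116/45) ≈ 0.1675.
C₀ = D/Vd = 2119/275 ≈ 7.705 mg/L.
Before the 3rd dose, 2 doses have been given. Superposition: Cmin = C₀·(f + f²).
≈ 7.705 × (0.1675 + 0.0281) ≈ 7.705 × 0.1956 ≈ 1.507 mg/L.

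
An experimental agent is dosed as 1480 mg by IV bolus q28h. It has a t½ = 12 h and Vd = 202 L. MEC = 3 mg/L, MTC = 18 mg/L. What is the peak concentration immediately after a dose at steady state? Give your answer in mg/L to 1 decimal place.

k = ln2/t½ = ln2/12 ≈ 0.057762 h⁻¹; fraction remaining f = e^(−kτ) = e^(−0.057762×28) ≈ 0.1984.
Accumulation ratio R = 1/(1 − f) ≈ 1/0.8016 ≈ 1.2475.
Single-dose peak C₀ = D/Vd = 1480/202 ≈ 7.327 mg/L.
Cmax,ss = C₀/(1 − f) ≈ 7.327/0.8016 ≈ 9.140 mg/L.
Peak 9.1 mg/L vs MTC 18 mg/L: below toxic threshold.

9.1 mg/L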